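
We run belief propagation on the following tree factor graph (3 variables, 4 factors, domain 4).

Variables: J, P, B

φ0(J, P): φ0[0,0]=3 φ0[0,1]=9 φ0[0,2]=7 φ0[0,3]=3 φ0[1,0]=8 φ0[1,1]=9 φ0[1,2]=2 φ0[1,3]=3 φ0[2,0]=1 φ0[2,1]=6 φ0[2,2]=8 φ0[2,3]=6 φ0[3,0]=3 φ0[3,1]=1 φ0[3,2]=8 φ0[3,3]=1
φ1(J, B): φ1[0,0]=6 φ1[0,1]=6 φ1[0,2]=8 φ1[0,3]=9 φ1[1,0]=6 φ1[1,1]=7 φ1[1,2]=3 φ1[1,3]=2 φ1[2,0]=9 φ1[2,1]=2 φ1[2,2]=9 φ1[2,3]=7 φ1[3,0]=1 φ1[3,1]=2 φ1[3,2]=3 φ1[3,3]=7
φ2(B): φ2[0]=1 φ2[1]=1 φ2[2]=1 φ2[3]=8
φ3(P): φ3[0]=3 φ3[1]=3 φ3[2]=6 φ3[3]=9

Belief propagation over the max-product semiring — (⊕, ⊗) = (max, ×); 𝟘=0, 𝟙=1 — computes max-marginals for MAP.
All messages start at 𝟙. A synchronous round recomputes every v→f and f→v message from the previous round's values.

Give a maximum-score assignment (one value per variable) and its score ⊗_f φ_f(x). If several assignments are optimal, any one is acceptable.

assignment: (J=0, P=2, B=3); score = 3024

init: all messages = 𝟙 over 4 values
r1 m[φ0→J] = [9, 9, 8, 8]
r1 m[φ0→P] = [8, 9, 8, 6]
r1 m[φ1→J] = [9, 7, 9, 7]
r1 m[φ1→B] = [9, 7, 9, 9]
r1 m[φ2→B] = [1, 1, 1, 8]
r1 m[φ3→P] = [3, 3, 6, 9]
r1 m[J→φ0] = [1, 1, 1, 1]
r1 m[J→φ1] = [1, 1, 1, 1]
r1 m[P→φ0] = [1, 1, 1, 1]
r1 m[P→φ3] = [1, 1, 1, 1]
r1 m[B→φ1] = [1, 1, 1, 1]
r1 m[B→φ2] = [1, 1, 1, 1]
r2 m[φ0→J] = [9, 9, 8, 8]
r2 m[φ0→P] = [8, 9, 8, 6]
r2 m[φ1→J] = [9, 7, 9, 7]
r2 m[φ1→B] = [9, 7, 9, 9]
r2 m[φ2→B] = [1, 1, 1, 8]
r2 m[φ3→P] = [3, 3, 6, 9]
r2 m[J→φ0] = [9, 7, 9, 7]
r2 m[J→φ1] = [9, 9, 8, 8]
r2 m[P→φ0] = [3, 3, 6, 9]
r2 m[P→φ3] = [8, 9, 8, 6]
r2 m[B→φ1] = [1, 1, 1, 8]
r2 m[B→φ2] = [9, 7, 9, 9]
r3 m[φ0→J] = [42, 27, 54, 48]
r3 m[φ0→P] = [56, 81, 72, 54]
r3 m[φ1→J] = [72, 16, 56, 56]
r3 m[φ1→B] = [72, 63, 72, 81]
r3 m[φ2→B] = [1, 1, 1, 8]
r3 m[φ3→P] = [3, 3, 6, 9]
r3 m[J→φ0] = [9, 7, 9, 7]
r3 m[J→φ1] = [9, 9, 8, 8]
r3 m[P→φ0] = [3, 3, 6, 9]
r3 m[P→φ3] = [8, 9, 8, 6]
r3 m[B→φ1] = [1, 1, 1, 8]
r3 m[B→φ2] = [9, 7, 9, 9]
r4 m[φ0→J] = [42, 27, 54, 48]
r4 m[φ0→P] = [56, 81, 72, 54]
r4 m[φ1→J] = [72, 16, 56, 56]
r4 m[φ1→B] = [72, 63, 72, 81]
r4 m[φ2→B] = [1, 1, 1, 8]
r4 m[φ3→P] = [3, 3, 6, 9]
r4 m[J→φ0] = [72, 16, 56, 56]
r4 m[J→φ1] = [42, 27, 54, 48]
r4 m[P→φ0] = [3, 3, 6, 9]
r4 m[P→φ3] = [56, 81, 72, 54]
r4 m[B→φ1] = [1, 1, 1, 8]
r4 m[B→φ2] = [72, 63, 72, 81]
r5 m[φ0→J] = [42, 27, 54, 48]
r5 m[φ0→P] = [216, 648, 504, 336]
r5 m[φ1→J] = [72, 16, 56, 56]
r5 m[φ1→B] = [486, 252, 486, 378]
r5 m[φ2→B] = [1, 1, 1, 8]
r5 m[φ3→P] = [3, 3, 6, 9]
r5 m[J→φ0] = [72, 16, 56, 56]
r5 m[J→φ1] = [42, 27, 54, 48]
r5 m[P→φ0] = [3, 3, 6, 9]
r5 m[P→φ3] = [56, 81, 72, 54]
r5 m[B→φ1] = [1, 1, 1, 8]
r5 m[B→φ2] = [72, 63, 72, 81]
r6 m[φ0→J] = [42, 27, 54, 48]
r6 m[φ0→P] = [216, 648, 504, 336]
r6 m[φ1→J] = [72, 16, 56, 56]
r6 m[φ1→B] = [486, 252, 486, 378]
r6 m[φ2→B] = [1, 1, 1, 8]
r6 m[φ3→P] = [3, 3, 6, 9]
r6 m[J→φ0] = [72, 16, 56, 56]
r6 m[J→φ1] = [42, 27, 54, 48]
r6 m[P→φ0] = [3, 3, 6, 9]
r6 m[P→φ3] = [216, 648, 504, 336]
r6 m[B→φ1] = [1, 1, 1, 8]
r6 m[B→φ2] = [486, 252, 486, 378]
r7 m[φ0→J] = [42, 27, 54, 48]
r7 m[φ0→P] = [216, 648, 504, 336]
r7 m[φ1→J] = [72, 16, 56, 56]
r7 m[φ1→B] = [486, 252, 486, 378]
r7 m[φ2→B] = [1, 1, 1, 8]
r7 m[φ3→P] = [3, 3, 6, 9]
r7 m[J→φ0] = [72, 16, 56, 56]
r7 m[J→φ1] = [42, 27, 54, 48]
r7 m[P→φ0] = [3, 3, 6, 9]
r7 m[P→φ3] = [216, 648, 504, 336]
r7 m[B→φ1] = [1, 1, 1, 8]
r7 m[B→φ2] = [486, 252, 486, 378]
fixed point reached at round 7
traceback from J: (J=0, P=2, B=3), score=3024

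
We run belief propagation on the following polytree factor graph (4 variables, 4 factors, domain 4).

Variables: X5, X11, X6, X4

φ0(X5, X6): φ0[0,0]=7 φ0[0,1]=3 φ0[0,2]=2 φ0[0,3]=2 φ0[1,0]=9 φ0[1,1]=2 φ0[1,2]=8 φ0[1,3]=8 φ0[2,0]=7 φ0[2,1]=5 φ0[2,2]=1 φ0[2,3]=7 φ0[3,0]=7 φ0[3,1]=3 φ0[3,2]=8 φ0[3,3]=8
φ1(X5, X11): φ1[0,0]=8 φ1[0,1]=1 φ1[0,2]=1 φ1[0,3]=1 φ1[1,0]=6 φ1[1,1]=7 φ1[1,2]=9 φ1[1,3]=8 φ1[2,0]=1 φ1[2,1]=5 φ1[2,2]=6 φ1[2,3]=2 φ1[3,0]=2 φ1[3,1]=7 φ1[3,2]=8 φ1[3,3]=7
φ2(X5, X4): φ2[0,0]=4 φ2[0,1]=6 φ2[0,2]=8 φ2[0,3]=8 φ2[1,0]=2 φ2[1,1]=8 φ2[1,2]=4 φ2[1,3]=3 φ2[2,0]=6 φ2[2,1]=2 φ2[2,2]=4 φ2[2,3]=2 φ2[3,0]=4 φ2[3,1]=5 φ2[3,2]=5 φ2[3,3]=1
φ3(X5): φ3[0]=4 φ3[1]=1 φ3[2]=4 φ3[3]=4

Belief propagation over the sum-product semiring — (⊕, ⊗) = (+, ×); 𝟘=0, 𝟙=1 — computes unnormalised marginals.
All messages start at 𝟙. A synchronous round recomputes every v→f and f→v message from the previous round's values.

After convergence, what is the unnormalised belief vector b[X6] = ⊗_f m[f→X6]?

init: all messages = 𝟙 over 4 values
r1 m[φ0→X5] = [14, 27, 20, 26]
r1 m[φ0→X6] = [30, 13, 19, 25]
r1 m[φ1→X5] = [11, 30, 14, 24]
r1 m[φ1→X11] = [17, 20, 24, 18]
r1 m[φ2→X5] = [26, 17, 14, 15]
r1 m[φ2→X4] = [16, 21, 21, 14]
r1 m[φ3→X5] = [4, 1, 4, 4]
r1 m[X5→φ0] = [1, 1, 1, 1]
r1 m[X5→φ1] = [1, 1, 1, 1]
r1 m[X5→φ2] = [1, 1, 1, 1]
r1 m[X5→φ3] = [1, 1, 1, 1]
r1 m[X11→φ1] = [1, 1, 1, 1]
r1 m[X6→φ0] = [1, 1, 1, 1]
r1 m[X4→φ2] = [1, 1, 1, 1]
r2 m[φ0→X5] = [14, 27, 20, 26]
r2 m[φ0→X6] = [30, 13, 19, 25]
r2 m[φ1→X5] = [11, 30, 14, 24]
r2 m[φ1→X11] = [17, 20, 24, 18]
r2 m[φ2→X5] = [26, 17, 14, 15]
r2 m[φ2→X4] = [16, 21, 21, 14]
r2 m[φ3→X5] = [4, 1, 4, 4]
r2 m[X5→φ0] = [1144, 510, 784, 1440]
r2 m[X5→φ1] = [1456, 459, 1120, 1560]
r2 m[X5→φ2] = [616, 810, 1120, 2496]
r2 m[X5→φ3] = [4004, 13770, 3920, 9360]
r2 m[X11→φ1] = [1, 1, 1, 1]
r2 m[X6→φ0] = [1, 1, 1, 1]
r2 m[X4→φ2] = [1, 1, 1, 1]
r3 m[φ0→X5] = [14, 27, 20, 26]
r3 m[φ0→X6] = [28166, 12692, 18672, 23376]
r3 m[φ1→X5] = [11, 30, 14, 24]
r3 m[φ1→X11] = [18642, 21189, 24787, 18288]
r3 m[φ2→X5] = [26, 17, 14, 15]
r3 m[φ2→X4] = [20788, 24896, 25128, 12094]
r3 m[φ3→X5] = [4, 1, 4, 4]
r3 m[X5→φ0] = [1144, 510, 784, 1440]
r3 m[X5→φ1] = [1456, 459, 1120, 1560]
r3 m[X5→φ2] = [616, 810, 1120, 2496]
r3 m[X5→φ3] = [4004, 13770, 3920, 9360]
r3 m[X11→φ1] = [1, 1, 1, 1]
r3 m[X6→φ0] = [1, 1, 1, 1]
r3 m[X4→φ2] = [1, 1, 1, 1]
r4 m[φ0→X5] = [14, 27, 20, 26]
r4 m[φ0→X6] = [28166, 12692, 18672, 23376]
r4 m[φ1→X5] = [11, 30, 14, 24]
r4 m[φ1→X11] = [18642, 21189, 24787, 18288]
r4 m[φ2→X5] = [26, 17, 14, 15]
r4 m[φ2→X4] = [20788, 24896, 25128, 12094]
r4 m[φ3→X5] = [4, 1, 4, 4]
r4 m[X5→φ0] = [1144, 510, 784, 1440]
r4 m[X5→φ1] = [1456, 459, 1120, 1560]
r4 m[X5→φ2] = [616, 810, 1120, 2496]
r4 m[X5→φ3] = [4004, 13770, 3920, 9360]
r4 m[X11→φ1] = [1, 1, 1, 1]
r4 m[X6→φ0] = [1, 1, 1, 1]
r4 m[X4→φ2] = [1, 1, 1, 1]
fixed point reached at round 4
b[X6] = ⊗ incoming = [28166, 12692, 18672, 23376]

b[X6] = [28166, 12692, 18672, 23376]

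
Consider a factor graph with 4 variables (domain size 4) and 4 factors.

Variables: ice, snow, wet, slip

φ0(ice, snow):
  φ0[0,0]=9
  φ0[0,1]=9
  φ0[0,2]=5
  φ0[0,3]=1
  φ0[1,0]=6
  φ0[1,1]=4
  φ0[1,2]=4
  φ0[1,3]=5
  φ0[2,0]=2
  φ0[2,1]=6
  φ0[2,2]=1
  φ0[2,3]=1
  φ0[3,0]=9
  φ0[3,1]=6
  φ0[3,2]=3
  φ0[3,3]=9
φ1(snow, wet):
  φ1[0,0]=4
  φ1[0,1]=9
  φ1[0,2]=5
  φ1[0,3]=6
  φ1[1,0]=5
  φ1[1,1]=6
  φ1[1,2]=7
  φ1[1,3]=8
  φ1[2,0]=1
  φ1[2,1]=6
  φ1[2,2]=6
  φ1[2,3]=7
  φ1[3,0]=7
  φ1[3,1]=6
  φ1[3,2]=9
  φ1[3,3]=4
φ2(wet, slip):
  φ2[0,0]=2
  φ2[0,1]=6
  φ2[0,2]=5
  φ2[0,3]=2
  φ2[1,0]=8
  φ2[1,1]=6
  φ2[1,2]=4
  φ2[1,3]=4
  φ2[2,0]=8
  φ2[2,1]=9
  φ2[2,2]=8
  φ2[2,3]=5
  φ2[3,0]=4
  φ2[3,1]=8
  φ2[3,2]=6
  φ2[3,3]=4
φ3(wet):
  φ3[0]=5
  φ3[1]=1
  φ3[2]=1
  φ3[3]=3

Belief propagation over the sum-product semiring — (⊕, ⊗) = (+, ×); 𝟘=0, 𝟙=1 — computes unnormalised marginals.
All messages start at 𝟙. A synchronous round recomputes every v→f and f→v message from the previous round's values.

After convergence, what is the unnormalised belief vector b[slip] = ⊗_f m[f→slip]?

init: all messages = 𝟙 over 4 values
r1 m[φ0→ice] = [24, 19, 10, 27]
r1 m[φ0→snow] = [26, 25, 13, 16]
r1 m[φ1→snow] = [24, 26, 20, 26]
r1 m[φ1→wet] = [17, 27, 27, 25]
r1 m[φ2→wet] = [15, 22, 30, 22]
r1 m[φ2→slip] = [22, 29, 23, 15]
r1 m[φ3→wet] = [5, 1, 1, 3]
r1 m[ice→φ0] = [1, 1, 1, 1]
r1 m[snow→φ0] = [1, 1, 1, 1]
r1 m[snow→φ1] = [1, 1, 1, 1]
r1 m[wet→φ1] = [1, 1, 1, 1]
r1 m[wet→φ2] = [1, 1, 1, 1]
r1 m[wet→φ3] = [1, 1, 1, 1]
r1 m[slip→φ2] = [1, 1, 1, 1]
r2 m[φ0→ice] = [24, 19, 10, 27]
r2 m[φ0→snow] = [26, 25, 13, 16]
r2 m[φ1→snow] = [24, 26, 20, 26]
r2 m[φ1→wet] = [17, 27, 27, 25]
r2 m[φ2→wet] = [15, 22, 30, 22]
r2 m[φ2→slip] = [22, 29, 23, 15]
r2 m[φ3→wet] = [5, 1, 1, 3]
r2 m[ice→φ0] = [1, 1, 1, 1]
r2 m[snow→φ0] = [24, 26, 20, 26]
r2 m[snow→φ1] = [26, 25, 13, 16]
r2 m[wet→φ1] = [75, 22, 30, 66]
r2 m[wet→φ2] = [85, 27, 27, 75]
r2 m[wet→φ3] = [255, 594, 810, 550]
r2 m[slip→φ2] = [1, 1, 1, 1]
r3 m[φ0→ice] = [576, 458, 250, 666]
r3 m[φ0→snow] = [26, 25, 13, 16]
r3 m[φ1→snow] = [1044, 1245, 849, 1191]
r3 m[φ1→wet] = [354, 558, 527, 511]
r3 m[φ2→wet] = [15, 22, 30, 22]
r3 m[φ2→slip] = [902, 1515, 1199, 713]
r3 m[φ3→wet] = [5, 1, 1, 3]
r3 m[ice→φ0] = [1, 1, 1, 1]
r3 m[snow→φ0] = [24, 26, 20, 26]
r3 m[snow→φ1] = [26, 25, 13, 16]
r3 m[wet→φ1] = [75, 22, 30, 66]
r3 m[wet→φ2] = [85, 27, 27, 75]
r3 m[wet→φ3] = [255, 594, 810, 550]
r3 m[slip→φ2] = [1, 1, 1, 1]
r4 m[φ0→ice] = [576, 458, 250, 666]
r4 m[φ0→snow] = [26, 25, 13, 16]
r4 m[φ1→snow] = [1044, 1245, 849, 1191]
r4 m[φ1→wet] = [354, 558, 527, 511]
r4 m[φ2→wet] = [15, 22, 30, 22]
r4 m[φ2→slip] = [902, 1515, 1199, 713]
r4 m[φ3→wet] = [5, 1, 1, 3]
r4 m[ice→φ0] = [1, 1, 1, 1]
r4 m[snow→φ0] = [1044, 1245, 849, 1191]
r4 m[snow→φ1] = [26, 25, 13, 16]
r4 m[wet→φ1] = [75, 22, 30, 66]
r4 m[wet→φ2] = [1770, 558, 527, 1533]
r4 m[wet→φ3] = [5310, 12276, 15810, 11242]
r4 m[slip→φ2] = [1, 1, 1, 1]
r5 m[φ0→ice] = [26037, 20595, 11598, 30132]
r5 m[φ0→snow] = [26, 25, 13, 16]
r5 m[φ1→snow] = [1044, 1245, 849, 1191]
r5 m[φ1→wet] = [354, 558, 527, 511]
r5 m[φ2→wet] = [15, 22, 30, 22]
r5 m[φ2→slip] = [18352, 30975, 24496, 14539]
r5 m[φ3→wet] = [5, 1, 1, 3]
r5 m[ice→φ0] = [1, 1, 1, 1]
r5 m[snow→φ0] = [1044, 1245, 849, 1191]
r5 m[snow→φ1] = [26, 25, 13, 16]
r5 m[wet→φ1] = [75, 22, 30, 66]
r5 m[wet→φ2] = [1770, 558, 527, 1533]
r5 m[wet→φ3] = [5310, 12276, 15810, 11242]
r5 m[slip→φ2] = [1, 1, 1, 1]
r6 m[φ0→ice] = [26037, 20595, 11598, 30132]
r6 m[φ0→snow] = [26, 25, 13, 16]
r6 m[φ1→snow] = [1044, 1245, 849, 1191]
r6 m[φ1→wet] = [354, 558, 527, 511]
r6 m[φ2→wet] = [15, 22, 30, 22]
r6 m[φ2→slip] = [18352, 30975, 24496, 14539]
r6 m[φ3→wet] = [5, 1, 1, 3]
r6 m[ice→φ0] = [1, 1, 1, 1]
r6 m[snow→φ0] = [1044, 1245, 849, 1191]
r6 m[snow→φ1] = [26, 25, 13, 16]
r6 m[wet→φ1] = [75, 22, 30, 66]
r6 m[wet→φ2] = [1770, 558, 527, 1533]
r6 m[wet→φ3] = [5310, 12276, 15810, 11242]
r6 m[slip→φ2] = [1, 1, 1, 1]
fixed point reached at round 6
b[slip] = ⊗ incoming = [18352, 30975, 24496, 14539]

b[slip] = [18352, 30975, 24496, 14539]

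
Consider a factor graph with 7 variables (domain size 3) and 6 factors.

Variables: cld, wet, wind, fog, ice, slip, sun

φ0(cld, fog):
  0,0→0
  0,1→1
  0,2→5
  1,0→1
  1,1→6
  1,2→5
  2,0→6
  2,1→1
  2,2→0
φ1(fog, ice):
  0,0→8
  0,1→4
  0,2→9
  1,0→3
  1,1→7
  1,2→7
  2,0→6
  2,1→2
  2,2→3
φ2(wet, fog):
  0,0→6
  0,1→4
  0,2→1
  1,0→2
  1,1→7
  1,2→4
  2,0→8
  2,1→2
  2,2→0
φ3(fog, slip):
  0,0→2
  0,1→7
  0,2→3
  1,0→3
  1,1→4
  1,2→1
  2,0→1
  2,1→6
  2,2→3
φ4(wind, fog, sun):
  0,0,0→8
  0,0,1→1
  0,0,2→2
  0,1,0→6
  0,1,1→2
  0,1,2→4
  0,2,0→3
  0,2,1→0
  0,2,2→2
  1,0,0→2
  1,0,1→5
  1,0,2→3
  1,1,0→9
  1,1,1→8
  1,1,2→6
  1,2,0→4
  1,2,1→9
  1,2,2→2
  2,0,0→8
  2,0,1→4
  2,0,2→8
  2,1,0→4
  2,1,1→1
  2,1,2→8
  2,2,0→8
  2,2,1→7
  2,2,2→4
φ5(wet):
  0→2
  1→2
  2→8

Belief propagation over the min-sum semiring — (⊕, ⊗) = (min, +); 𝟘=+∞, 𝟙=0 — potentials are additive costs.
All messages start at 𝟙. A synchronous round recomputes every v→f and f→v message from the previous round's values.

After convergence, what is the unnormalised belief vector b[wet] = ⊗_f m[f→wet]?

init: all messages = 𝟙 over 3 values
r1 m[φ0→cld] = [0, 1, 0]
r1 m[φ0→fog] = [0, 1, 0]
r1 m[φ1→fog] = [4, 3, 2]
r1 m[φ1→ice] = [3, 2, 3]
r1 m[φ2→wet] = [1, 2, 0]
r1 m[φ2→fog] = [2, 2, 0]
r1 m[φ3→fog] = [2, 1, 1]
r1 m[φ3→slip] = [1, 4, 1]
r1 m[φ4→wind] = [0, 2, 1]
r1 m[φ4→fog] = [1, 1, 0]
r1 m[φ4→sun] = [2, 0, 2]
r1 m[φ5→wet] = [2, 2, 8]
r1 m[cld→φ0] = [0, 0, 0]
r1 m[wet→φ2] = [0, 0, 0]
r1 m[wet→φ5] = [0, 0, 0]
r1 m[wind→φ4] = [0, 0, 0]
r1 m[fog→φ0] = [0, 0, 0]
r1 m[fog→φ1] = [0, 0, 0]
r1 m[fog→φ2] = [0, 0, 0]
r1 m[fog→φ3] = [0, 0, 0]
r1 m[fog→φ4] = [0, 0, 0]
r1 m[ice→φ1] = [0, 0, 0]
r1 m[slip→φ3] = [0, 0, 0]
r1 m[sun→φ4] = [0, 0, 0]
r2 m[φ0→cld] = [0, 1, 0]
r2 m[φ0→fog] = [0, 1, 0]
r2 m[φ1→fog] = [4, 3, 2]
r2 m[φ1→ice] = [3, 2, 3]
r2 m[φ2→wet] = [1, 2, 0]
r2 m[φ2→fog] = [2, 2, 0]
r2 m[φ3→fog] = [2, 1, 1]
r2 m[φ3→slip] = [1, 4, 1]
r2 m[φ4→wind] = [0, 2, 1]
r2 m[φ4→fog] = [1, 1, 0]
r2 m[φ4→sun] = [2, 0, 2]
r2 m[φ5→wet] = [2, 2, 8]
r2 m[cld→φ0] = [0, 0, 0]
r2 m[wet→φ2] = [2, 2, 8]
r2 m[wet→φ5] = [1, 2, 0]
r2 m[wind→φ4] = [0, 0, 0]
r2 m[fog→φ0] = [9, 7, 3]
r2 m[fog→φ1] = [5, 5, 1]
r2 m[fog→φ2] = [7, 6, 3]
r2 m[fog→φ3] = [7, 7, 2]
r2 m[fog→φ4] = [8, 7, 3]
r2 m[ice→φ1] = [0, 0, 0]
r2 m[slip→φ3] = [0, 0, 0]
r2 m[sun→φ4] = [0, 0, 0]
r3 m[φ0→cld] = [8, 8, 3]
r3 m[φ0→fog] = [0, 1, 0]
r3 m[φ1→fog] = [4, 3, 2]
r3 m[φ1→ice] = [7, 3, 4]
r3 m[φ2→wet] = [4, 7, 3]
r3 m[φ2→fog] = [4, 6, 3]
r3 m[φ3→fog] = [2, 1, 1]
r3 m[φ3→slip] = [3, 8, 5]
r3 m[φ4→wind] = [3, 5, 7]
r3 m[φ4→fog] = [1, 1, 0]
r3 m[φ4→sun] = [6, 3, 5]
r3 m[φ5→wet] = [2, 2, 8]
r3 m[cld→φ0] = [0, 0, 0]
r3 m[wet→φ2] = [2, 2, 8]
r3 m[wet→φ5] = [1, 2, 0]
r3 m[wind→φ4] = [0, 0, 0]
r3 m[fog→φ0] = [9, 7, 3]
r3 m[fog→φ1] = [5, 5, 1]
r3 m[fog→φ2] = [7, 6, 3]
r3 m[fog→φ3] = [7, 7, 2]
r3 m[fog→φ4] = [8, 7, 3]
r3 m[ice→φ1] = [0, 0, 0]
r3 m[slip→φ3] = [0, 0, 0]
r3 m[sun→φ4] = [0, 0, 0]
r4 m[φ0→cld] = [8, 8, 3]
r4 m[φ0→fog] = [0, 1, 0]
r4 m[φ1→fog] = [4, 3, 2]
r4 m[φ1→ice] = [7, 3, 4]
r4 m[φ2→wet] = [4, 7, 3]
r4 m[φ2→fog] = [4, 6, 3]
r4 m[φ3→fog] = [2, 1, 1]
r4 m[φ3→slip] = [3, 8, 5]
r4 m[φ4→wind] = [3, 5, 7]
r4 m[φ4→fog] = [1, 1, 0]
r4 m[φ4→sun] = [6, 3, 5]
r4 m[φ5→wet] = [2, 2, 8]
r4 m[cld→φ0] = [0, 0, 0]
r4 m[wet→φ2] = [2, 2, 8]
r4 m[wet→φ5] = [4, 7, 3]
r4 m[wind→φ4] = [0, 0, 0]
r4 m[fog→φ0] = [11, 11, 6]
r4 m[fog→φ1] = [7, 9, 4]
r4 m[fog→φ2] = [7, 6, 3]
r4 m[fog→φ3] = [9, 11, 5]
r4 m[fog→φ4] = [10, 11, 6]
r4 m[ice→φ1] = [0, 0, 0]
r4 m[slip→φ3] = [0, 0, 0]
r4 m[sun→φ4] = [0, 0, 0]
r5 m[φ0→cld] = [11, 11, 6]
r5 m[φ0→fog] = [0, 1, 0]
r5 m[φ1→fog] = [4, 3, 2]
r5 m[φ1→ice] = [10, 6, 7]
r5 m[φ2→wet] = [4, 7, 3]
r5 m[φ2→fog] = [4, 6, 3]
r5 m[φ3→fog] = [2, 1, 1]
r5 m[φ3→slip] = [6, 11, 8]
r5 m[φ4→wind] = [6, 8, 10]
r5 m[φ4→fog] = [1, 1, 0]
r5 m[φ4→sun] = [9, 6, 8]
r5 m[φ5→wet] = [2, 2, 8]
r5 m[cld→φ0] = [0, 0, 0]
r5 m[wet→φ2] = [2, 2, 8]
r5 m[wet→φ5] = [4, 7, 3]
r5 m[wind→φ4] = [0, 0, 0]
r5 m[fog→φ0] = [11, 11, 6]
r5 m[fog→φ1] = [7, 9, 4]
r5 m[fog→φ2] = [7, 6, 3]
r5 m[fog→φ3] = [9, 11, 5]
r5 m[fog→φ4] = [10, 11, 6]
r5 m[ice→φ1] = [0, 0, 0]
r5 m[slip→φ3] = [0, 0, 0]
r5 m[sun→φ4] = [0, 0, 0]
r6 m[φ0→cld] = [11, 11, 6]
r6 m[φ0→fog] = [0, 1, 0]
r6 m[φ1→fog] = [4, 3, 2]
r6 m[φ1→ice] = [10, 6, 7]
r6 m[φ2→wet] = [4, 7, 3]
r6 m[φ2→fog] = [4, 6, 3]
r6 m[φ3→fog] = [2, 1, 1]
r6 m[φ3→slip] = [6, 11, 8]
r6 m[φ4→wind] = [6, 8, 10]
r6 m[φ4→fog] = [1, 1, 0]
r6 m[φ4→sun] = [9, 6, 8]
r6 m[φ5→wet] = [2, 2, 8]
r6 m[cld→φ0] = [0, 0, 0]
r6 m[wet→φ2] = [2, 2, 8]
r6 m[wet→φ5] = [4, 7, 3]
r6 m[wind→φ4] = [0, 0, 0]
r6 m[fog→φ0] = [11, 11, 6]
r6 m[fog→φ1] = [7, 9, 4]
r6 m[fog→φ2] = [7, 6, 3]
r6 m[fog→φ3] = [9, 11, 5]
r6 m[fog→φ4] = [10, 11, 6]
r6 m[ice→φ1] = [0, 0, 0]
r6 m[slip→φ3] = [0, 0, 0]
r6 m[sun→φ4] = [0, 0, 0]
fixed point reached at round 6
b[wet] = ⊗ incoming = [6, 9, 11]

b[wet] = [6, 9, 11]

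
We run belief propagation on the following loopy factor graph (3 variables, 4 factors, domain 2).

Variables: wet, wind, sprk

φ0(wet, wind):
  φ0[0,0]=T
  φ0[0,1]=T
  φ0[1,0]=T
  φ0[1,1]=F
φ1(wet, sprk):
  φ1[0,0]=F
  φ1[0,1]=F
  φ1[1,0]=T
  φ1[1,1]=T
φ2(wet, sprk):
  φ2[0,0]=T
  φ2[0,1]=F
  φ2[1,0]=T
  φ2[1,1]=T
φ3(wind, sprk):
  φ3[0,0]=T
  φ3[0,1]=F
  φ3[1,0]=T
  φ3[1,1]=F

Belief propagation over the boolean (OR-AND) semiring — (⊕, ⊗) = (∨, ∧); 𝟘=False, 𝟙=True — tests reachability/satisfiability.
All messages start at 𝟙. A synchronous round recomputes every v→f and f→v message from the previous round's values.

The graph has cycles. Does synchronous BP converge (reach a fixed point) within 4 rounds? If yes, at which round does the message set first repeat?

NOT CONVERGED within 4 rounds

init: all messages = 𝟙 over 2 values
r1 m[φ0→wet] = [T, T]
r1 m[φ0→wind] = [T, T]
r1 m[φ1→wet] = [F, T]
r1 m[φ1→sprk] = [T, T]
r1 m[φ2→wet] = [T, T]
r1 m[φ2→sprk] = [T, T]
r1 m[φ3→wind] = [T, T]
r1 m[φ3→sprk] = [T, F]
r1 m[wet→φ0] = [T, T]
r1 m[wet→φ1] = [T, T]
r1 m[wet→φ2] = [T, T]
r1 m[wind→φ0] = [T, T]
r1 m[wind→φ3] = [T, T]
r1 m[sprk→φ1] = [T, T]
r1 m[sprk→φ2] = [T, T]
r1 m[sprk→φ3] = [T, T]
r2 m[φ0→wet] = [T, T]
r2 m[φ0→wind] = [T, T]
r2 m[φ1→wet] = [F, T]
r2 m[φ1→sprk] = [T, T]
r2 m[φ2→wet] = [T, T]
r2 m[φ2→sprk] = [T, T]
r2 m[φ3→wind] = [T, T]
r2 m[φ3→sprk] = [T, F]
r2 m[wet→φ0] = [F, T]
r2 m[wet→φ1] = [T, T]
r2 m[wet→φ2] = [F, T]
r2 m[wind→φ0] = [T, T]
r2 m[wind→φ3] = [T, T]
r2 m[sprk→φ1] = [T, F]
r2 m[sprk→φ2] = [T, F]
r2 m[sprk→φ3] = [T, T]
r3 m[φ0→wet] = [T, T]
r3 m[φ0→wind] = [T, F]
r3 m[φ1→wet] = [F, T]
r3 m[φ1→sprk] = [T, T]
r3 m[φ2→wet] = [T, T]
r3 m[φ2→sprk] = [T, T]
r3 m[φ3→wind] = [T, T]
r3 m[φ3→sprk] = [T, F]
r3 m[wet→φ0] = [F, T]
r3 m[wet→φ1] = [T, T]
r3 m[wet→φ2] = [F, T]
r3 m[wind→φ0] = [T, T]
r3 m[wind→φ3] = [T, T]
r3 m[sprk→φ1] = [T, F]
r3 m[sprk→φ2] = [T, F]
r3 m[sprk→φ3] = [T, T]
r4 m[φ0→wet] = [T, T]
r4 m[φ0→wind] = [T, F]
r4 m[φ1→wet] = [F, T]
r4 m[φ1→sprk] = [T, T]
r4 m[φ2→wet] = [T, T]
r4 m[φ2→sprk] = [T, T]
r4 m[φ3→wind] = [T, T]
r4 m[φ3→sprk] = [T, F]
r4 m[wet→φ0] = [F, T]
r4 m[wet→φ1] = [T, T]
r4 m[wet→φ2] = [F, T]
r4 m[wind→φ0] = [T, T]
r4 m[wind→φ3] = [T, F]
r4 m[sprk→φ1] = [T, F]
r4 m[sprk→φ2] = [T, F]
r4 m[sprk→φ3] = [T, T]
no fixed point within 4 rounds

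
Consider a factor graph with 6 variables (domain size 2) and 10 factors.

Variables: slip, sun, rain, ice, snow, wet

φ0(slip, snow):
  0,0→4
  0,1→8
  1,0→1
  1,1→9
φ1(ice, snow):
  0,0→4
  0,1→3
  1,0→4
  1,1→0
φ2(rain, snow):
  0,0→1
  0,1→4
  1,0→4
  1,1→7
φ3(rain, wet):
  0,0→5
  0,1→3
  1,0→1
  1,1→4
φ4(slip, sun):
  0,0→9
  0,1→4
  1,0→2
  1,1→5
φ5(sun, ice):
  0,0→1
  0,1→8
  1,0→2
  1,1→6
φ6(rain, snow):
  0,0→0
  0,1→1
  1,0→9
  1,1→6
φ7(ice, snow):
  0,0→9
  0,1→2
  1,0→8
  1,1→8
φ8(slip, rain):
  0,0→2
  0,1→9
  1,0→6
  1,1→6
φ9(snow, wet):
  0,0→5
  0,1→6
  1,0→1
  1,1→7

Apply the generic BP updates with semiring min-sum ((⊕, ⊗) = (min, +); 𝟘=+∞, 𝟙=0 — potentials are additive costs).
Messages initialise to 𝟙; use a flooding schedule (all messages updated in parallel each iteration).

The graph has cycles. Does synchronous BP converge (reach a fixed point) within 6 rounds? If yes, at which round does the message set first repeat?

NOT CONVERGED within 6 rounds

init: all messages = 𝟙 over 2 values
r1 m[φ0→slip] = [4, 1]
r1 m[φ0→snow] = [1, 8]
r1 m[φ1→ice] = [3, 0]
r1 m[φ1→snow] = [4, 0]
r1 m[φ2→rain] = [1, 4]
r1 m[φ2→snow] = [1, 4]
r1 m[φ3→rain] = [3, 1]
r1 m[φ3→wet] = [1, 3]
r1 m[φ4→slip] = [4, 2]
r1 m[φ4→sun] = [2, 4]
r1 m[φ5→sun] = [1, 2]
r1 m[φ5→ice] = [1, 6]
r1 m[φ6→rain] = [0, 6]
r1 m[φ6→snow] = [0, 1]
r1 m[φ7→ice] = [2, 8]
r1 m[φ7→snow] = [8, 2]
r1 m[φ8→slip] = [2, 6]
r1 m[φ8→rain] = [2, 6]
r1 m[φ9→snow] = [5, 1]
r1 m[φ9→wet] = [1, 6]
r1 m[slip→φ0] = [0, 0]
r1 m[slip→φ4] = [0, 0]
r1 m[slip→φ8] = [0, 0]
r1 m[sun→φ4] = [0, 0]
r1 m[sun→φ5] = [0, 0]
r1 m[rain→φ2] = [0, 0]
r1 m[rain→φ3] = [0, 0]
r1 m[rain→φ6] = [0, 0]
r1 m[rain→φ8] = [0, 0]
r1 m[ice→φ1] = [0, 0]
r1 m[ice→φ5] = [0, 0]
r1 m[ice→φ7] = [0, 0]
r1 m[snow→φ0] = [0, 0]
r1 m[snow→φ1] = [0, 0]
r1 m[snow→φ2] = [0, 0]
r1 m[snow→φ6] = [0, 0]
r1 m[snow→φ7] = [0, 0]
r1 m[snow→φ9] = [0, 0]
r1 m[wet→φ3] = [0, 0]
r1 m[wet→φ9] = [0, 0]
r2 m[φ0→slip] = [4, 1]
r2 m[φ0→snow] = [1, 8]
r2 m[φ1→ice] = [3, 0]
r2 m[φ1→snow] = [4, 0]
r2 m[φ2→rain] = [1, 4]
r2 m[φ2→snow] = [1, 4]
r2 m[φ3→rain] = [3, 1]
r2 m[φ3→wet] = [1, 3]
r2 m[φ4→slip] = [4, 2]
r2 m[φ4→sun] = [2, 4]
r2 m[φ5→sun] = [1, 2]
r2 m[φ5→ice] = [1, 6]
r2 m[φ6→rain] = [0, 6]
r2 m[φ6→snow] = [0, 1]
r2 m[φ7→ice] = [2, 8]
r2 m[φ7→snow] = [8, 2]
r2 m[φ8→slip] = [2, 6]
r2 m[φ8→rain] = [2, 6]
r2 m[φ9→snow] = [5, 1]
r2 m[φ9→wet] = [1, 6]
r2 m[slip→φ0] = [6, 8]
r2 m[slip→φ4] = [6, 7]
r2 m[slip→φ8] = [8, 3]
r2 m[sun→φ4] = [1, 2]
r2 m[sun→φ5] = [2, 4]
r2 m[rain→φ2] = [5, 13]
r2 m[rain→φ3] = [3, 16]
r2 m[rain→φ6] = [6, 11]
r2 m[rain→φ8] = [4, 11]
r2 m[ice→φ1] = [3, 14]
r2 m[ice→φ5] = [5, 8]
r2 m[ice→φ7] = [4, 6]
r2 m[snow→φ0] = [18, 8]
r2 m[snow→φ1] = [15, 16]
r2 m[snow→φ2] = [18, 12]
r2 m[snow→φ6] = [19, 15]
r2 m[snow→φ7] = [11, 14]
r2 m[snow→φ9] = [14, 15]
r2 m[wet→φ3] = [1, 6]
r2 m[wet→φ9] = [1, 3]
r3 m[φ0→slip] = [16, 17]
r3 m[φ0→snow] = [9, 14]
r3 m[φ1→ice] = [19, 16]
r3 m[φ1→snow] = [7, 6]
r3 m[φ2→rain] = [16, 19]
r3 m[φ2→snow] = [6, 9]
r3 m[φ3→rain] = [6, 2]
r3 m[φ3→wet] = [8, 6]
r3 m[φ4→slip] = [6, 3]
r3 m[φ4→sun] = [9, 10]
r3 m[φ5→sun] = [6, 7]
r3 m[φ5→ice] = [3, 10]
r3 m[φ6→rain] = [16, 21]
r3 m[φ6→snow] = [6, 7]
r3 m[φ7→ice] = [16, 19]
r3 m[φ7→snow] = [13, 6]
r3 m[φ8→slip] = [6, 10]
r3 m[φ8→rain] = [9, 9]
r3 m[φ9→snow] = [6, 2]
r3 m[φ9→wet] = [16, 20]
r3 m[slip→φ0] = [6, 8]
r3 m[slip→φ4] = [6, 7]
r3 m[slip→φ8] = [8, 3]
r3 m[sun→φ4] = [1, 2]
r3 m[sun→φ5] = [2, 4]
r3 m[rain→φ2] = [5, 13]
r3 m[rain→φ3] = [3, 16]
r3 m[rain→φ6] = [6, 11]
r3 m[rain→φ8] = [4, 11]
r3 m[ice→φ1] = [3, 14]
r3 m[ice→φ5] = [5, 8]
r3 m[ice→φ7] = [4, 6]
r3 m[snow→φ0] = [18, 8]
r3 m[snow→φ1] = [15, 16]
r3 m[snow→φ2] = [18, 12]
r3 m[snow→φ6] = [19, 15]
r3 m[snow→φ7] = [11, 14]
r3 m[snow→φ9] = [14, 15]
r3 m[wet→φ3] = [1, 6]
r3 m[wet→φ9] = [1, 3]
r4 m[φ0→slip] = [16, 17]
r4 m[φ0→snow] = [9, 14]
r4 m[φ1→ice] = [19, 16]
r4 m[φ1→snow] = [7, 6]
r4 m[φ2→rain] = [16, 19]
r4 m[φ2→snow] = [6, 9]
r4 m[φ3→rain] = [6, 2]
r4 m[φ3→wet] = [8, 6]
r4 m[φ4→slip] = [6, 3]
r4 m[φ4→sun] = [9, 10]
r4 m[φ5→sun] = [6, 7]
r4 m[φ5→ice] = [3, 10]
r4 m[φ6→rain] = [16, 21]
r4 m[φ6→snow] = [6, 7]
r4 m[φ7→ice] = [16, 19]
r4 m[φ7→snow] = [13, 6]
r4 m[φ8→slip] = [6, 10]
r4 m[φ8→rain] = [9, 9]
r4 m[φ9→snow] = [6, 2]
r4 m[φ9→wet] = [16, 20]
r4 m[slip→φ0] = [12, 13]
r4 m[slip→φ4] = [22, 27]
r4 m[slip→φ8] = [22, 20]
r4 m[sun→φ4] = [6, 7]
r4 m[sun→φ5] = [9, 10]
r4 m[rain→φ2] = [31, 32]
r4 m[rain→φ3] = [41, 49]
r4 m[rain→φ6] = [31, 30]
r4 m[rain→φ8] = [38, 42]
r4 m[ice→φ1] = [19, 29]
r4 m[ice→φ5] = [35, 35]
r4 m[ice→φ7] = [22, 26]
r4 m[snow→φ0] = [38, 30]
r4 m[snow→φ1] = [40, 38]
r4 m[snow→φ2] = [41, 35]
r4 m[snow→φ6] = [41, 37]
r4 m[snow→φ7] = [34, 38]
r4 m[snow→φ9] = [41, 42]
r4 m[wet→φ3] = [16, 20]
r4 m[wet→φ9] = [8, 6]
r5 m[φ0→slip] = [38, 39]
r5 m[φ0→snow] = [14, 20]
r5 m[φ1→ice] = [41, 38]
r5 m[φ1→snow] = [23, 22]
r5 m[φ2→rain] = [39, 42]
r5 m[φ2→snow] = [32, 35]
r5 m[φ3→rain] = [21, 17]
r5 m[φ3→wet] = [46, 44]
r5 m[φ4→slip] = [11, 8]
r5 m[φ4→sun] = [29, 26]
r5 m[φ5→sun] = [36, 37]
r5 m[φ5→ice] = [10, 16]
r5 m[φ6→rain] = [38, 43]
r5 m[φ6→snow] = [31, 32]
r5 m[φ7→ice] = [40, 42]
r5 m[φ7→snow] = [31, 24]
r5 m[φ8→slip] = [40, 44]
r5 m[φ8→rain] = [24, 26]
r5 m[φ9→snow] = [12, 9]
r5 m[φ9→wet] = [43, 47]
r5 m[slip→φ0] = [12, 13]
r5 m[slip→φ4] = [22, 27]
r5 m[slip→φ8] = [22, 20]
r5 m[sun→φ4] = [6, 7]
r5 m[sun→φ5] = [9, 10]
r5 m[rain→φ2] = [31, 32]
r5 m[rain→φ3] = [41, 49]
r5 m[rain→φ6] = [31, 30]
r5 m[rain→φ8] = [38, 42]
r5 m[ice→φ1] = [19, 29]
r5 m[ice→φ5] = [35, 35]
r5 m[ice→φ7] = [22, 26]
r5 m[snow→φ0] = [38, 30]
r5 m[snow→φ1] = [40, 38]
r5 m[snow→φ2] = [41, 35]
r5 m[snow→φ6] = [41, 37]
r5 m[snow→φ7] = [34, 38]
r5 m[snow→φ9] = [41, 42]
r5 m[wet→φ3] = [16, 20]
r5 m[wet→φ9] = [8, 6]
r6 m[φ0→slip] = [38, 39]
r6 m[φ0→snow] = [14, 20]
r6 m[φ1→ice] = [41, 38]
r6 m[φ1→snow] = [23, 22]
r6 m[φ2→rain] = [39, 42]
r6 m[φ2→snow] = [32, 35]
r6 m[φ3→rain] = [21, 17]
r6 m[φ3→wet] = [46, 44]
r6 m[φ4→slip] = [11, 8]
r6 m[φ4→sun] = [29, 26]
r6 m[φ5→sun] = [36, 37]
r6 m[φ5→ice] = [10, 16]
r6 m[φ6→rain] = [38, 43]
r6 m[φ6→snow] = [31, 32]
r6 m[φ7→ice] = [40, 42]
r6 m[φ7→snow] = [31, 24]
r6 m[φ8→slip] = [40, 44]
r6 m[φ8→rain] = [24, 26]
r6 m[φ9→snow] = [12, 9]
r6 m[φ9→wet] = [43, 47]
r6 m[slip→φ0] = [51, 52]
r6 m[slip→φ4] = [78, 83]
r6 m[slip→φ8] = [49, 47]
r6 m[sun→φ4] = [36, 37]
r6 m[sun→φ5] = [29, 26]
r6 m[rain→φ2] = [83, 86]
r6 m[rain→φ3] = [101, 111]
r6 m[rain→φ6] = [84, 85]
r6 m[rain→φ8] = [98, 102]
r6 m[ice→φ1] = [50, 58]
r6 m[ice→φ5] = [81, 80]
r6 m[ice→φ7] = [51, 54]
r6 m[snow→φ0] = [129, 122]
r6 m[snow→φ1] = [120, 120]
r6 m[snow→φ2] = [111, 107]
r6 m[snow→φ6] = [112, 110]
r6 m[snow→φ7] = [112, 118]
r6 m[snow→φ9] = [131, 133]
r6 m[wet→φ3] = [43, 47]
r6 m[wet→φ9] = [46, 44]
no fixed point within 6 rounds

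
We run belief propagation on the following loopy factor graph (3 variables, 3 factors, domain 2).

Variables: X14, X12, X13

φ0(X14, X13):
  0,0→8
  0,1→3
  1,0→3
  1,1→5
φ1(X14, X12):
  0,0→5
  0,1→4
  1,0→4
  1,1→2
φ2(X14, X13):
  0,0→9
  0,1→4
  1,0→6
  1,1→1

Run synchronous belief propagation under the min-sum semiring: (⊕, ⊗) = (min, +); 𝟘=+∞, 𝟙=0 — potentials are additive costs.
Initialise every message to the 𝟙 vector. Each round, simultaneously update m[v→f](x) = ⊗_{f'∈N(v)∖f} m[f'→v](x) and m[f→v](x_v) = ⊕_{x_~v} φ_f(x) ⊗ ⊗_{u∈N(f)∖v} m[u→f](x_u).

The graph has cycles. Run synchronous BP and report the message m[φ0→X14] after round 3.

message @ round 3 = [4, 6]

init: all messages = 𝟙 over 2 values
r1 m[φ0→X14] = [3, 3]
r1 m[φ0→X13] = [3, 3]
r1 m[φ1→X14] = [4, 2]
r1 m[φ1→X12] = [4, 2]
r1 m[φ2→X14] = [4, 1]
r1 m[φ2→X13] = [6, 1]
r1 m[X14→φ0] = [0, 0]
r1 m[X14→φ1] = [0, 0]
r1 m[X14→φ2] = [0, 0]
r1 m[X12→φ1] = [0, 0]
r1 m[X13→φ0] = [0, 0]
r1 m[X13→φ2] = [0, 0]
r2 m[φ0→X14] = [3, 3]
r2 m[φ0→X13] = [3, 3]
r2 m[φ1→X14] = [4, 2]
r2 m[φ1→X12] = [4, 2]
r2 m[φ2→X14] = [4, 1]
r2 m[φ2→X13] = [6, 1]
r2 m[X14→φ0] = [8, 3]
r2 m[X14→φ1] = [7, 4]
r2 m[X14→φ2] = [7, 5]
r2 m[X12→φ1] = [0, 0]
r2 m[X13→φ0] = [6, 1]
r2 m[X13→φ2] = [3, 3]
r3 m[φ0→X14] = [4, 6]
r3 m[φ0→X13] = [6, 8]
r3 m[φ1→X14] = [4, 2]
r3 m[φ1→X12] = [8, 6]
r3 m[φ2→X14] = [7, 4]
r3 m[φ2→X13] = [11, 6]
r3 m[X14→φ0] = [8, 3]
r3 m[X14→φ1] = [7, 4]
r3 m[X14→φ2] = [7, 5]
r3 m[X12→φ1] = [0, 0]
r3 m[X13→φ0] = [6, 1]
r3 m[X13→φ2] = [3, 3]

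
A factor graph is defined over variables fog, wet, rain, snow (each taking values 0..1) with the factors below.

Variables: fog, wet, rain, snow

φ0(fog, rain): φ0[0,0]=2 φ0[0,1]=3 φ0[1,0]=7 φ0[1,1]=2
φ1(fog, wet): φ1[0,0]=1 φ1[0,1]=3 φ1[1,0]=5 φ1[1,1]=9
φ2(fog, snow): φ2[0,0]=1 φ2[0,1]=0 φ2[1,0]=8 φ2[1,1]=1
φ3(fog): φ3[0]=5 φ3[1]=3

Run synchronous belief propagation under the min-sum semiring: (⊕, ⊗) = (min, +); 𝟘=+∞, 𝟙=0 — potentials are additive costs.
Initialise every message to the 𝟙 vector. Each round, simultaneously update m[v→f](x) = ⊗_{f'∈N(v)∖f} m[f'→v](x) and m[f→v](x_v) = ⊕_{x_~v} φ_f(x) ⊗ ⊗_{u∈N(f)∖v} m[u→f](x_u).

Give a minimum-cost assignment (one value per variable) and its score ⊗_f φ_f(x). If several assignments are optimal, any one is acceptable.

assignment: (fog=0, wet=0, rain=0, snow=1); score = 8

init: all messages = 𝟙 over 2 values
r1 m[φ0→fog] = [2, 2]
r1 m[φ0→rain] = [2, 2]
r1 m[φ1→fog] = [1, 5]
r1 m[φ1→wet] = [1, 3]
r1 m[φ2→fog] = [0, 1]
r1 m[φ2→snow] = [1, 0]
r1 m[φ3→fog] = [5, 3]
r1 m[fog→φ0] = [0, 0]
r1 m[fog→φ1] = [0, 0]
r1 m[fog→φ2] = [0, 0]
r1 m[fog→φ3] = [0, 0]
r1 m[wet→φ1] = [0, 0]
r1 m[rain→φ0] = [0, 0]
r1 m[snow→φ2] = [0, 0]
r2 m[φ0→fog] = [2, 2]
r2 m[φ0→rain] = [2, 2]
r2 m[φ1→fog] = [1, 5]
r2 m[φ1→wet] = [1, 3]
r2 m[φ2→fog] = [0, 1]
r2 m[φ2→snow] = [1, 0]
r2 m[φ3→fog] = [5, 3]
r2 m[fog→φ0] = [6, 9]
r2 m[fog→φ1] = [7, 6]
r2 m[fog→φ2] = [8, 10]
r2 m[fog→φ3] = [3, 8]
r2 m[wet→φ1] = [0, 0]
r2 m[rain→φ0] = [0, 0]
r2 m[snow→φ2] = [0, 0]
r3 m[φ0→fog] = [2, 2]
r3 m[φ0→rain] = [8, 9]
r3 m[φ1→fog] = [1, 5]
r3 m[φ1→wet] = [8, 10]
r3 m[φ2→fog] = [0, 1]
r3 m[φ2→snow] = [9, 8]
r3 m[φ3→fog] = [5, 3]
r3 m[fog→φ0] = [6, 9]
r3 m[fog→φ1] = [7, 6]
r3 m[fog→φ2] = [8, 10]
r3 m[fog→φ3] = [3, 8]
r3 m[wet→φ1] = [0, 0]
r3 m[rain→φ0] = [0, 0]
r3 m[snow→φ2] = [0, 0]
r4 m[φ0→fog] = [2, 2]
r4 m[φ0→rain] = [8, 9]
r4 m[φ1→fog] = [1, 5]
r4 m[φ1→wet] = [8, 10]
r4 m[φ2→fog] = [0, 1]
r4 m[φ2→snow] = [9, 8]
r4 m[φ3→fog] = [5, 3]
r4 m[fog→φ0] = [6, 9]
r4 m[fog→φ1] = [7, 6]
r4 m[fog→φ2] = [8, 10]
r4 m[fog→φ3] = [3, 8]
r4 m[wet→φ1] = [0, 0]
r4 m[rain→φ0] = [0, 0]
r4 m[snow→φ2] = [0, 0]
fixed point reached at round 4
traceback from fog: (fog=0, wet=0, rain=0, snow=1), score=8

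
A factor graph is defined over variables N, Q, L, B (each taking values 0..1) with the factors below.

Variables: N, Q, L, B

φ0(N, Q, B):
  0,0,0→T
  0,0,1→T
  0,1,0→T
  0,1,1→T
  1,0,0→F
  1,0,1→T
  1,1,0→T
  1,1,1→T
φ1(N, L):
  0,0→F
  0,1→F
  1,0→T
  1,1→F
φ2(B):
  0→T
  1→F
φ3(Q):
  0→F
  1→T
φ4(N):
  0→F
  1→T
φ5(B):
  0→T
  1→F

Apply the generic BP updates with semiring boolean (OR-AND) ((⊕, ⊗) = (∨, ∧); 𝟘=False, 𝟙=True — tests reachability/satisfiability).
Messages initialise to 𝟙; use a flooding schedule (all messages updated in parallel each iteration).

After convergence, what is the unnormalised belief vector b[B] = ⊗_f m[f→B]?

b[B] = [T, F]

init: all messages = 𝟙 over 2 values
r1 m[φ0→N] = [T, T]
r1 m[φ0→Q] = [T, T]
r1 m[φ0→B] = [T, T]
r1 m[φ1→N] = [F, T]
r1 m[φ1→L] = [T, F]
r1 m[φ2→B] = [T, F]
r1 m[φ3→Q] = [F, T]
r1 m[φ4→N] = [F, T]
r1 m[φ5→B] = [T, F]
r1 m[N→φ0] = [T, T]
r1 m[N→φ1] = [T, T]
r1 m[N→φ4] = [T, T]
r1 m[Q→φ0] = [T, T]
r1 m[Q→φ3] = [T, T]
r1 m[L→φ1] = [T, T]
r1 m[B→φ0] = [T, T]
r1 m[B→φ2] = [T, T]
r1 m[B→φ5] = [T, T]
r2 m[φ0→N] = [T, T]
r2 m[φ0→Q] = [T, T]
r2 m[φ0→B] = [T, T]
r2 m[φ1→N] = [F, T]
r2 m[φ1→L] = [T, F]
r2 m[φ2→B] = [T, F]
r2 m[φ3→Q] = [F, T]
r2 m[φ4→N] = [F, T]
r2 m[φ5→B] = [T, F]
r2 m[N→φ0] = [F, T]
r2 m[N→φ1] = [F, T]
r2 m[N→φ4] = [F, T]
r2 m[Q→φ0] = [F, T]
r2 m[Q→φ3] = [T, T]
r2 m[L→φ1] = [T, T]
r2 m[B→φ0] = [T, F]
r2 m[B→φ2] = [T, F]
r2 m[B→φ5] = [T, F]
r3 m[φ0→N] = [T, T]
r3 m[φ0→Q] = [F, T]
r3 m[φ0→B] = [T, T]
r3 m[φ1→N] = [F, T]
r3 m[φ1→L] = [T, F]
r3 m[φ2→B] = [T, F]
r3 m[φ3→Q] = [F, T]
r3 m[φ4→N] = [F, T]
r3 m[φ5→B] = [T, F]
r3 m[N→φ0] = [F, T]
r3 m[N→φ1] = [F, T]
r3 m[N→φ4] = [F, T]
r3 m[Q→φ0] = [F, T]
r3 m[Q→φ3] = [T, T]
r3 m[L→φ1] = [T, T]
r3 m[B→φ0] = [T, F]
r3 m[B→φ2] = [T, F]
r3 m[B→φ5] = [T, F]
r4 m[φ0→N] = [T, T]
r4 m[φ0→Q] = [F, T]
r4 m[φ0→B] = [T, T]
r4 m[φ1→N] = [F, T]
r4 m[φ1→L] = [T, F]
r4 m[φ2→B] = [T, F]
r4 m[φ3→Q] = [F, T]
r4 m[φ4→N] = [F, T]
r4 m[φ5→B] = [T, F]
r4 m[N→φ0] = [F, T]
r4 m[N→φ1] = [F, T]
r4 m[N→φ4] = [F, T]
r4 m[Q→φ0] = [F, T]
r4 m[Q→φ3] = [F, T]
r4 m[L→φ1] = [T, T]
r4 m[B→φ0] = [T, F]
r4 m[B→φ2] = [T, F]
r4 m[B→φ5] = [T, F]
r5 m[φ0→N] = [T, T]
r5 m[φ0→Q] = [F, T]
r5 m[φ0→B] = [T, T]
r5 m[φ1→N] = [F, T]
r5 m[φ1→L] = [T, F]
r5 m[φ2→B] = [T, F]
r5 m[φ3→Q] = [F, T]
r5 m[φ4→N] = [F, T]
r5 m[φ5→B] = [T, F]
r5 m[N→φ0] = [F, T]
r5 m[N→φ1] = [F, T]
r5 m[N→φ4] = [F, T]
r5 m[Q→φ0] = [F, T]
r5 m[Q→φ3] = [F, T]
r5 m[L→φ1] = [T, T]
r5 m[B→φ0] = [T, F]
r5 m[B→φ2] = [T, F]
r5 m[B→φ5] = [T, F]
fixed point reached at round 5
b[B] = ⊗ incoming = [T, F]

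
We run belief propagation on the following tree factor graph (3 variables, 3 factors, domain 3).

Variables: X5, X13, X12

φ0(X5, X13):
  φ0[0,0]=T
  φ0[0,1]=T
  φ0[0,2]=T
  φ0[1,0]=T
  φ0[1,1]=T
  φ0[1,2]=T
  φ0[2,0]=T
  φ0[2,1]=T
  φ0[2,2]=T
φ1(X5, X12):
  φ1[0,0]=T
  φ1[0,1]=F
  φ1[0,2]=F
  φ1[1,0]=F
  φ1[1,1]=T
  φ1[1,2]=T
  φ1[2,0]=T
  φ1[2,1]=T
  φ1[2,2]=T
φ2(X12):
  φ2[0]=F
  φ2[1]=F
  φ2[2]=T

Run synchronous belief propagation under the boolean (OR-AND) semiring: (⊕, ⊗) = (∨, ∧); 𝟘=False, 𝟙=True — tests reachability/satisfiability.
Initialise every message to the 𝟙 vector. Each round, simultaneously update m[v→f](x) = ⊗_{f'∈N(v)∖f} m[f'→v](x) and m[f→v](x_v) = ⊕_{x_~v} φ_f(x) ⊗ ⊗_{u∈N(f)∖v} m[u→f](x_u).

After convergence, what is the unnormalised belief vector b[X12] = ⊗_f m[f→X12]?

init: all messages = 𝟙 over 3 values
r1 m[φ0→X5] = [T, T, T]
r1 m[φ0→X13] = [T, T, T]
r1 m[φ1→X5] = [T, T, T]
r1 m[φ1→X12] = [T, T, T]
r1 m[φ2→X12] = [F, F, T]
r1 m[X5→φ0] = [T, T, T]
r1 m[X5→φ1] = [T, T, T]
r1 m[X13→φ0] = [T, T, T]
r1 m[X12→φ1] = [T, T, T]
r1 m[X12→φ2] = [T, T, T]
r2 m[φ0→X5] = [T, T, T]
r2 m[φ0→X13] = [T, T, T]
r2 m[φ1→X5] = [T, T, T]
r2 m[φ1→X12] = [T, T, T]
r2 m[φ2→X12] = [F, F, T]
r2 m[X5→φ0] = [T, T, T]
r2 m[X5→φ1] = [T, T, T]
r2 m[X13→φ0] = [T, T, T]
r2 m[X12→φ1] = [F, F, T]
r2 m[X12→φ2] = [T, T, T]
r3 m[φ0→X5] = [T, T, T]
r3 m[φ0→X13] = [T, T, T]
r3 m[φ1→X5] = [F, T, T]
r3 m[φ1→X12] = [T, T, T]
r3 m[φ2→X12] = [F, F, T]
r3 m[X5→φ0] = [T, T, T]
r3 m[X5→φ1] = [T, T, T]
r3 m[X13→φ0] = [T, T, T]
r3 m[X12→φ1] = [F, F, T]
r3 m[X12→φ2] = [T, T, T]
r4 m[φ0→X5] = [T, T, T]
r4 m[φ0→X13] = [T, T, T]
r4 m[φ1→X5] = [F, T, T]
r4 m[φ1→X12] = [T, T, T]
r4 m[φ2→X12] = [F, F, T]
r4 m[X5→φ0] = [F, T, T]
r4 m[X5→φ1] = [T, T, T]
r4 m[X13→φ0] = [T, T, T]
r4 m[X12→φ1] = [F, F, T]
r4 m[X12→φ2] = [T, T, T]
r5 m[φ0→X5] = [T, T, T]
r5 m[φ0→X13] = [T, T, T]
r5 m[φ1→X5] = [F, T, T]
r5 m[φ1→X12] = [T, T, T]
r5 m[φ2→X12] = [F, F, T]
r5 m[X5→φ0] = [F, T, T]
r5 m[X5→φ1] = [T, T, T]
r5 m[X13→φ0] = [T, T, T]
r5 m[X12→φ1] = [F, F, T]
r5 m[X12→φ2] = [T, T, T]
fixed point reached at round 5
b[X12] = ⊗ incoming = [F, F, T]

b[X12] = [F, F, T]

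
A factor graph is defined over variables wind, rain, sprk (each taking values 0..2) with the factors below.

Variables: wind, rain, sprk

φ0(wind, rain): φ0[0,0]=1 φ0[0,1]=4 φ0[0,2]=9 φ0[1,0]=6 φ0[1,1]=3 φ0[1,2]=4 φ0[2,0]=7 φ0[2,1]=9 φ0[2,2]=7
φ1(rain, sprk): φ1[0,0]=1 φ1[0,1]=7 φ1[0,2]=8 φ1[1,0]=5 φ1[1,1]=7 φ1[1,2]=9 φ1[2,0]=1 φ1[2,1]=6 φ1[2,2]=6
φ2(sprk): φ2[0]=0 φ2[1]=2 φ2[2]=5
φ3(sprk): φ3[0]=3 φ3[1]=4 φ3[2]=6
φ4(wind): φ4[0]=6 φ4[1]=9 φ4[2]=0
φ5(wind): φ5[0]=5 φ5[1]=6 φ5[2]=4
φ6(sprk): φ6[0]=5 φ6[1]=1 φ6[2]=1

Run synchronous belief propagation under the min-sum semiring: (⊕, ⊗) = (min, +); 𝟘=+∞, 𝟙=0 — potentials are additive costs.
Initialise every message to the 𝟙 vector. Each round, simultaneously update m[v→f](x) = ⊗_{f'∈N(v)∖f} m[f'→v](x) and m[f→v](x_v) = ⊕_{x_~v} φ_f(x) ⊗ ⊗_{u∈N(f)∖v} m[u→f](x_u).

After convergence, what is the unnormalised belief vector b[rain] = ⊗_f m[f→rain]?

b[rain] = [20, 26, 20]

init: all messages = 𝟙 over 3 values
r1 m[φ0→wind] = [1, 3, 7]
r1 m[φ0→rain] = [1, 3, 4]
r1 m[φ1→rain] = [1, 5, 1]
r1 m[φ1→sprk] = [1, 6, 6]
r1 m[φ2→sprk] = [0, 2, 5]
r1 m[φ3→sprk] = [3, 4, 6]
r1 m[φ4→wind] = [6, 9, 0]
r1 m[φ5→wind] = [5, 6, 4]
r1 m[φ6→sprk] = [5, 1, 1]
r1 m[wind→φ0] = [0, 0, 0]
r1 m[wind→φ4] = [0, 0, 0]
r1 m[wind→φ5] = [0, 0, 0]
r1 m[rain→φ0] = [0, 0, 0]
r1 m[rain→φ1] = [0, 0, 0]
r1 m[sprk→φ1] = [0, 0, 0]
r1 m[sprk→φ2] = [0, 0, 0]
r1 m[sprk→φ3] = [0, 0, 0]
r1 m[sprk→φ6] = [0, 0, 0]
r2 m[φ0→wind] = [1, 3, 7]
r2 m[φ0→rain] = [1, 3, 4]
r2 m[φ1→rain] = [1, 5, 1]
r2 m[φ1→sprk] = [1, 6, 6]
r2 m[φ2→sprk] = [0, 2, 5]
r2 m[φ3→sprk] = [3, 4, 6]
r2 m[φ4→wind] = [6, 9, 0]
r2 m[φ5→wind] = [5, 6, 4]
r2 m[φ6→sprk] = [5, 1, 1]
r2 m[wind→φ0] = [11, 15, 4]
r2 m[wind→φ4] = [6, 9, 11]
r2 m[wind→φ5] = [7, 12, 7]
r2 m[rain→φ0] = [1, 5, 1]
r2 m[rain→φ1] = [1, 3, 4]
r2 m[sprk→φ1] = [8, 7, 12]
r2 m[sprk→φ2] = [9, 11, 13]
r2 m[sprk→φ3] = [6, 9, 12]
r2 m[sprk→φ6] = [4, 12, 17]
r3 m[φ0→wind] = [2, 5, 8]
r3 m[φ0→rain] = [11, 13, 11]
r3 m[φ1→rain] = [9, 13, 9]
r3 m[φ1→sprk] = [2, 8, 9]
r3 m[φ2→sprk] = [0, 2, 5]
r3 m[φ3→sprk] = [3, 4, 6]
r3 m[φ4→wind] = [6, 9, 0]
r3 m[φ5→wind] = [5, 6, 4]
r3 m[φ6→sprk] = [5, 1, 1]
r3 m[wind→φ0] = [11, 15, 4]
r3 m[wind→φ4] = [6, 9, 11]
r3 m[wind→φ5] = [7, 12, 7]
r3 m[rain→φ0] = [1, 5, 1]
r3 m[rain→φ1] = [1, 3, 4]
r3 m[sprk→φ1] = [8, 7, 12]
r3 m[sprk→φ2] = [9, 11, 13]
r3 m[sprk→φ3] = [6, 9, 12]
r3 m[sprk→φ6] = [4, 12, 17]
r4 m[φ0→wind] = [2, 5, 8]
r4 m[φ0→rain] = [11, 13, 11]
r4 m[φ1→rain] = [9, 13, 9]
r4 m[φ1→sprk] = [2, 8, 9]
r4 m[φ2→sprk] = [0, 2, 5]
r4 m[φ3→sprk] = [3, 4, 6]
r4 m[φ4→wind] = [6, 9, 0]
r4 m[φ5→wind] = [5, 6, 4]
r4 m[φ6→sprk] = [5, 1, 1]
r4 m[wind→φ0] = [11, 15, 4]
r4 m[wind→φ4] = [7, 11, 12]
r4 m[wind→φ5] = [8, 14, 8]
r4 m[rain→φ0] = [9, 13, 9]
r4 m[rain→φ1] = [11, 13, 11]
r4 m[sprk→φ1] = [8, 7, 12]
r4 m[sprk→φ2] = [10, 13, 16]
r4 m[sprk→φ3] = [7, 11, 15]
r4 m[sprk→φ6] = [5, 14, 20]
r5 m[φ0→wind] = [10, 13, 16]
r5 m[φ0→rain] = [11, 13, 11]
r5 m[φ1→rain] = [9, 13, 9]
r5 m[φ1→sprk] = [12, 17, 17]
r5 m[φ2→sprk] = [0, 2, 5]
r5 m[φ3→sprk] = [3, 4, 6]
r5 m[φ4→wind] = [6, 9, 0]
r5 m[φ5→wind] = [5, 6, 4]
r5 m[φ6→sprk] = [5, 1, 1]
r5 m[wind→φ0] = [11, 15, 4]
r5 m[wind→φ4] = [7, 11, 12]
r5 m[wind→φ5] = [8, 14, 8]
r5 m[rain→φ0] = [9, 13, 9]
r5 m[rain→φ1] = [11, 13, 11]
r5 m[sprk→φ1] = [8, 7, 12]
r5 m[sprk→φ2] = [10, 13, 16]
r5 m[sprk→φ3] = [7, 11, 15]
r5 m[sprk→φ6] = [5, 14, 20]
r6 m[φ0→wind] = [10, 13, 16]
r6 m[φ0→rain] = [11, 13, 11]
r6 m[φ1→rain] = [9, 13, 9]
r6 m[φ1→sprk] = [12, 17, 17]
r6 m[φ2→sprk] = [0, 2, 5]
r6 m[φ3→sprk] = [3, 4, 6]
r6 m[φ4→wind] = [6, 9, 0]
r6 m[φ5→wind] = [5, 6, 4]
r6 m[φ6→sprk] = [5, 1, 1]
r6 m[wind→φ0] = [11, 15, 4]
r6 m[wind→φ4] = [15, 19, 20]
r6 m[wind→φ5] = [16, 22, 16]
r6 m[rain→φ0] = [9, 13, 9]
r6 m[rain→φ1] = [11, 13, 11]
r6 m[sprk→φ1] = [8, 7, 12]
r6 m[sprk→φ2] = [20, 22, 24]
r6 m[sprk→φ3] = [17, 20, 23]
r6 m[sprk→φ6] = [15, 23, 28]
r7 m[φ0→wind] = [10, 13, 16]
r7 m[φ0→rain] = [11, 13, 11]
r7 m[φ1→rain] = [9, 13, 9]
r7 m[φ1→sprk] = [12, 17, 17]
r7 m[φ2→sprk] = [0, 2, 5]
r7 m[φ3→sprk] = [3, 4, 6]
r7 m[φ4→wind] = [6, 9, 0]
r7 m[φ5→wind] = [5, 6, 4]
r7 m[φ6→sprk] = [5, 1, 1]
r7 m[wind→φ0] = [11, 15, 4]
r7 m[wind→φ4] = [15, 19, 20]
r7 m[wind→φ5] = [16, 22, 16]
r7 m[rain→φ0] = [9, 13, 9]
r7 m[rain→φ1] = [11, 13, 11]
r7 m[sprk→φ1] = [8, 7, 12]
r7 m[sprk→φ2] = [20, 22, 24]
r7 m[sprk→φ3] = [17, 20, 23]
r7 m[sprk→φ6] = [15, 23, 28]
fixed point reached at round 7
b[rain] = ⊗ incoming = [20, 26, 20]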